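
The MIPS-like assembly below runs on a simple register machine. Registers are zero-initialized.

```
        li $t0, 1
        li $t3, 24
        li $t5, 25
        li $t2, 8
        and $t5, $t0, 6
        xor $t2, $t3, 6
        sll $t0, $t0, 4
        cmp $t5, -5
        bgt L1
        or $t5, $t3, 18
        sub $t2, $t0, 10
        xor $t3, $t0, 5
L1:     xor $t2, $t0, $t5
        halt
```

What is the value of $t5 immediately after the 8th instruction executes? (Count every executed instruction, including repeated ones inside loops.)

0

after li $t0, 1: $t0=1
after li $t3, 24: $t3=24
after li $t5, 25: $t5=25
after li $t2, 8: $t2=8
after and $t5, $t0, 6: $t5=1&6=0
after xor $t2, $t3, 6: $t2=24^6=30
after sll $t0, $t0, 4: $t0=1<<4=16
cmp $t5, -5  (cmp 0,-5)
After step 8: $t5 = 0.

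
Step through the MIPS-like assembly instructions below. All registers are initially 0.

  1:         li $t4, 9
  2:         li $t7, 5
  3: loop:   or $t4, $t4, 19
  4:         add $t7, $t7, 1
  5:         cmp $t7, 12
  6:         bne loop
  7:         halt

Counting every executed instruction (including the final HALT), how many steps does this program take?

after li $t4, 9: $t4=9
after li $t7, 5: $t7=5
after or $t4, $t4, 19: $t4=9|19=27
after add $t7, $t7, 1: $t7=5+1=6
cmp $t7, 12  (cmp 6,12)
bne loop: taken
after or $t4, $t4, 19: $t4=27|19=27
after add $t7, $t7, 1: $t7=6+1=7
cmp $t7, 12  (cmp 7,12)
bne loop: taken
after or $t4, $t4, 19: $t4=27|19=27
after add $t7, $t7, 1: $t7=7+1=8
cmp $t7, 12  (cmp 8,12)
bne loop: taken
after or $t4, $t4, 19: $t4=27|19=27
after add $t7, $t7, 1: $t7=8+1=9
cmp $t7, 12  (cmp 9,12)
bne loop: taken
after or $t4, $t4, 19: $t4=27|19=27
after add $t7, $t7, 1: $t7=9+1=10
cmp $t7, 12  (cmp 10,12)
bne loop: taken
after or $t4, $t4, 19: $t4=27|19=27
after add $t7, $t7, 1: $t7=10+1=11
cmp $t7, 12  (cmp 11,12)
bne loop: taken
after or $t4, $t4, 19: $t4=27|19=27
after add $t7, $t7, 1: $t7=11+1=12
cmp $t7, 12  (cmp 12,12)
bne loop: not taken
halt.
Total executed instructions: 31.

31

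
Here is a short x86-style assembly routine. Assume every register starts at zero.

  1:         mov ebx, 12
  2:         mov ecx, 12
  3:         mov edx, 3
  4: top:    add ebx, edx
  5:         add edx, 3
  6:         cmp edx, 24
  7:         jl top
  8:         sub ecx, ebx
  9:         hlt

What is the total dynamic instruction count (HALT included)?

mov ebx, 12 → ebx=12
mov ecx, 12 → ecx=12
mov edx, 3 → edx=3
add ebx, edx → ebx=12+3=15
add edx, 3 → edx=3+3=6
cmp edx, 24  (cmp 6,24)
jl top: taken
add ebx, edx → ebx=15+6=21
add edx, 3 → edx=6+3=9
cmp edx, 24  (cmp 9,24)
jl top: taken
add ebx, edx → ebx=21+9=30
add edx, 3 → edx=9+3=12
cmp edx, 24  (cmp 12,24)
jl top: taken
add ebx, edx → ebx=30+12=42
add edx, 3 → edx=12+3=15
cmp edx, 24  (cmp 15,24)
jl top: taken
add ebx, edx → ebx=42+15=57
add edx, 3 → edx=15+3=18
cmp edx, 24  (cmp 18,24)
jl top: taken
add ebx, edx → ebx=57+18=75
add edx, 3 → edx=18+3=21
cmp edx, 24  (cmp 21,24)
jl top: taken
add ebx, edx → ebx=75+21=96
add edx, 3 → edx=21+3=24
cmp edx, 24  (cmp 24,24)
jl top: not taken
sub ecx, ebx → ecx=12-96=-84
halt.
Total executed instructions: 33.

33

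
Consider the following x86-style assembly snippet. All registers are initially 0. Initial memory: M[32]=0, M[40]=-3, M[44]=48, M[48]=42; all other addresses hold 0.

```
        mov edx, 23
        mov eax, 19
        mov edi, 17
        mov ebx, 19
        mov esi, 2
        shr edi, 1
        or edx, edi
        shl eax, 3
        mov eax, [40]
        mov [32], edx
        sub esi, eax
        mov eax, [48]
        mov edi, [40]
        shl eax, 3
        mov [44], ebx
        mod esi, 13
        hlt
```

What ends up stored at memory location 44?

19

mov edx, 23 → edx=23
mov eax, 19 → eax=19
mov edi, 17 → edi=17
mov ebx, 19 → ebx=19
mov esi, 2 → esi=2
shr edi, 1 → edi=17>>1=8
or edx, edi → edx=23|8=31
shl eax, 3 → eax=19<<3=152
mov eax, [40] → eax=M[40]=-3
mov [32], edx → M[32]=31
sub esi, eax → esi=2-(-3)=5
mov eax, [48] → eax=M[48]=42
mov edi, [40] → edi=M[40]=-3
shl eax, 3 → eax=42<<3=336
mov [44], ebx → M[44]=19
mod esi, 13 → esi=5%13=5
halt.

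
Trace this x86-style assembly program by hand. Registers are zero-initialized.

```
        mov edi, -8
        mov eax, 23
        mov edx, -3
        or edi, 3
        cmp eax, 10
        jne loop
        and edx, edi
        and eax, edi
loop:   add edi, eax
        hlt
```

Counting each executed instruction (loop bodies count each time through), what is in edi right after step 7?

after mov edi, -8: edi=-8
after mov eax, 23: eax=23
after mov edx, -3: edx=-3
after or edi, 3: edi=(-8)|3=-5
cmp eax, 10  (cmp 23,10)
jne loop: taken
after add edi, eax: edi=(-5)+23=18
After step 7: edi = 18.

18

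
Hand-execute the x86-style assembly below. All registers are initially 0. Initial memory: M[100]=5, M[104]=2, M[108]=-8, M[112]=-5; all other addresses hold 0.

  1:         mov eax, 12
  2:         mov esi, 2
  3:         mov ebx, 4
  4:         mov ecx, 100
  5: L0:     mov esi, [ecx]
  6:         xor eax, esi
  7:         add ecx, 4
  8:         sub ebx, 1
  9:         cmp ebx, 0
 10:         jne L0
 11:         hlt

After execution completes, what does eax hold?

8

mov eax, 12 → eax=12
mov esi, 2 → esi=2
mov ebx, 4 → ebx=4
mov ecx, 100 → ecx=100
mov esi, [ecx] → esi=M[100]=5
xor eax, esi → eax=12^5=9
add ecx, 4 → ecx=100+4=104
sub ebx, 1 → ebx=4-1=3
cmp ebx, 0  (cmp 3,0)
jne L0: taken
mov esi, [ecx] → esi=M[104]=2
xor eax, esi → eax=9^2=11
add ecx, 4 → ecx=104+4=108
sub ebx, 1 → ebx=3-1=2
cmp ebx, 0  (cmp 2,0)
jne L0: taken
mov esi, [ecx] → esi=M[108]=-8
xor eax, esi → eax=11^(-8)=-13
add ecx, 4 → ecx=108+4=112
sub ebx, 1 → ebx=2-1=1
cmp ebx, 0  (cmp 1,0)
jne L0: taken
mov esi, [ecx] → esi=M[112]=-5
xor eax, esi → eax=(-13)^(-5)=8
add ecx, 4 → ecx=112+4=116
sub ebx, 1 → ebx=1-1=0
cmp ebx, 0  (cmp 0,0)
jne L0: not taken
halt.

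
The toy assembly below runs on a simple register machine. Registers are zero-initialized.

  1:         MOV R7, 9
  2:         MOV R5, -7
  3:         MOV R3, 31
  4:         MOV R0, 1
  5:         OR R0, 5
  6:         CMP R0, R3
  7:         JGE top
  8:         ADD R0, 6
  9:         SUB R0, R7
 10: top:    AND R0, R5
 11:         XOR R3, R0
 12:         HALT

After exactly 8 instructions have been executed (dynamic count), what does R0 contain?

11

R7=9
R5=-7
R3=31
R0=1
R0=1|5=5
CMP R0, R3  (cmp 5,31)
JGE top: not taken
R0=5+6=11
After step 8: R0 = 11.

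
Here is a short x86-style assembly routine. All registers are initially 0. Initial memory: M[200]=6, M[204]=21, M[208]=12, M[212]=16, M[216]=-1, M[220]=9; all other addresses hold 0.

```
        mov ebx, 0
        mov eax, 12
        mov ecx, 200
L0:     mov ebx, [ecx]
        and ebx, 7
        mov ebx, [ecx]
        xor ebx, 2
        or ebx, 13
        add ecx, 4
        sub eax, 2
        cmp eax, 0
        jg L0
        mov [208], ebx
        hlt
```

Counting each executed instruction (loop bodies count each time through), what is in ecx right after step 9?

mov ebx, 0 → ebx=0
mov eax, 12 → eax=12
mov ecx, 200 → ecx=200
mov ebx, [ecx] → ebx=M[200]=6
and ebx, 7 → ebx=6&7=6
mov ebx, [ecx] → ebx=M[200]=6
xor ebx, 2 → ebx=6^2=4
or ebx, 13 → ebx=4|13=13
add ecx, 4 → ecx=200+4=204
After step 9: ecx = 204.

204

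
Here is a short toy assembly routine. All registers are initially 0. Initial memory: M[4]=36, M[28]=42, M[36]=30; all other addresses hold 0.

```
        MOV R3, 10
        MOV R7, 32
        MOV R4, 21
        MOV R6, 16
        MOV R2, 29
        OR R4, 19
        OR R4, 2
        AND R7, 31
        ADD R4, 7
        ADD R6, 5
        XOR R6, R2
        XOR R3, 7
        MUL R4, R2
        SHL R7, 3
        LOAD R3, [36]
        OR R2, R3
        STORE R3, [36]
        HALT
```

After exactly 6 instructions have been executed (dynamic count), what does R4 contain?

23

MOV R3, 10 → R3=10
MOV R7, 32 → R7=32
MOV R4, 21 → R4=21
MOV R6, 16 → R6=16
MOV R2, 29 → R2=29
OR R4, 19 → R4=21|19=23
After step 6: R4 = 23.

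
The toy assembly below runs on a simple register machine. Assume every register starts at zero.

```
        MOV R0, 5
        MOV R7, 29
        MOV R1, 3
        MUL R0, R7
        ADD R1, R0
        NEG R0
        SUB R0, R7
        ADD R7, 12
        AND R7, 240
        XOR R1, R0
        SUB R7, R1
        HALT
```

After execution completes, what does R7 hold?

R0=5
R7=29
R1=3
R0=5*29=145
R1=3+145=148
R0=-(145)=-145
R0=(-145)-29=-174
R7=29+12=41
R7=41&240=32
R1=148^(-174)=-58
R7=32-(-58)=90
halt.

90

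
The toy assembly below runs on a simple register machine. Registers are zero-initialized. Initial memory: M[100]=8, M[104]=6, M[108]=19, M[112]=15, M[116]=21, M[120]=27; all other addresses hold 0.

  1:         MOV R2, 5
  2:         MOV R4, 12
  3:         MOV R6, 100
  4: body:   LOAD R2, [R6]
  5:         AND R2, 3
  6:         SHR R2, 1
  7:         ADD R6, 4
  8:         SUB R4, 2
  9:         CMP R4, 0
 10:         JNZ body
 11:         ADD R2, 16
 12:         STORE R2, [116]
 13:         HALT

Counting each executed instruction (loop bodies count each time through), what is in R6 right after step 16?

108

R2=5
R4=12
R6=100
R2=M[100]=8
R2=8&3=0
R2=0>>1=0
R6=100+4=104
R4=12-2=10
CMP R4, 0  (cmp 10,0)
JNZ body: taken
R2=M[104]=6
R2=6&3=2
R2=2>>1=1
R6=104+4=108
R4=10-2=8
CMP R4, 0  (cmp 8,0)
After step 16: R6 = 108.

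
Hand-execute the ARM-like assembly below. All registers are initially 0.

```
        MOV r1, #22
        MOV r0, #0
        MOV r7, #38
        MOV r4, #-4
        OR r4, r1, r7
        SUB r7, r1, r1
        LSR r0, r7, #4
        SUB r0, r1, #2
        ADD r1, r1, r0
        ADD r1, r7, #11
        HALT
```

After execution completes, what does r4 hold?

54

r1=22
r0=0
r7=38
r4=-4
r4=22|38=54
r7=22-22=0
r0=0>>4=0
r0=22-2=20
r1=22+20=42
r1=0+11=11
halt.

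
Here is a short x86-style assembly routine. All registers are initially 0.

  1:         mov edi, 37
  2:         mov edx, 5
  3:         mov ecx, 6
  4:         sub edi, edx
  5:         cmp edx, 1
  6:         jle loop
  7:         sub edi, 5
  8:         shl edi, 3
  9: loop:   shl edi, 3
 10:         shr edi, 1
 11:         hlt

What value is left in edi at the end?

864

after mov edi, 37: edi=37
after mov edx, 5: edx=5
after mov ecx, 6: ecx=6
after sub edi, edx: edi=37-5=32
cmp edx, 1  (cmp 5,1)
jle loop: not taken
after sub edi, 5: edi=32-5=27
after shl edi, 3: edi=27<<3=216
after shl edi, 3: edi=216<<3=1728
after shr edi, 1: edi=1728>>1=864
halt.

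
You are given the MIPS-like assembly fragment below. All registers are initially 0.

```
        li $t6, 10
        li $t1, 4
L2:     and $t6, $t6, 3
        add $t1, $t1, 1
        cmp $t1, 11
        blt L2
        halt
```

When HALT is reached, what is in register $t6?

after li $t6, 10: $t6=10
after li $t1, 4: $t1=4
after and $t6, $t6, 3: $t6=10&3=2
after add $t1, $t1, 1: $t1=4+1=5
cmp $t1, 11  (cmp 5,11)
blt L2: taken
after and $t6, $t6, 3: $t6=2&3=2
after add $t1, $t1, 1: $t1=5+1=6
cmp $t1, 11  (cmp 6,11)
blt L2: taken
after and $t6, $t6, 3: $t6=2&3=2
after add $t1, $t1, 1: $t1=6+1=7
cmp $t1, 11  (cmp 7,11)
blt L2: taken
after and $t6, $t6, 3: $t6=2&3=2
after add $t1, $t1, 1: $t1=7+1=8
cmp $t1, 11  (cmp 8,11)
blt L2: taken
after and $t6, $t6, 3: $t6=2&3=2
after add $t1, $t1, 1: $t1=8+1=9
cmp $t1, 11  (cmp 9,11)
blt L2: taken
after and $t6, $t6, 3: $t6=2&3=2
after add $t1, $t1, 1: $t1=9+1=10
cmp $t1, 11  (cmp 10,11)
blt L2: taken
after and $t6, $t6, 3: $t6=2&3=2
after add $t1, $t1, 1: $t1=10+1=11
cmp $t1, 11  (cmp 11,11)
blt L2: not taken
halt.

2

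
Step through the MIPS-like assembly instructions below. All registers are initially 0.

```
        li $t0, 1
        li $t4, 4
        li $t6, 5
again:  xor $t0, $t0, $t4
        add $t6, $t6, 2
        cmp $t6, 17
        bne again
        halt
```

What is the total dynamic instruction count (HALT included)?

li $t0, 1 → $t0=1
li $t4, 4 → $t4=4
li $t6, 5 → $t6=5
xor $t0, $t0, $t4 → $t0=1^4=5
add $t6, $t6, 2 → $t6=5+2=7
cmp $t6, 17  (cmp 7,17)
bne again: taken
xor $t0, $t0, $t4 → $t0=5^4=1
add $t6, $t6, 2 → $t6=7+2=9
cmp $t6, 17  (cmp 9,17)
bne again: taken
xor $t0, $t0, $t4 → $t0=1^4=5
add $t6, $t6, 2 → $t6=9+2=11
cmp $t6, 17  (cmp 11,17)
bne again: taken
xor $t0, $t0, $t4 → $t0=5^4=1
add $t6, $t6, 2 → $t6=11+2=13
cmp $t6, 17  (cmp 13,17)
bne again: taken
xor $t0, $t0, $t4 → $t0=1^4=5
add $t6, $t6, 2 → $t6=13+2=15
cmp $t6, 17  (cmp 15,17)
bne again: taken
xor $t0, $t0, $t4 → $t0=5^4=1
add $t6, $t6, 2 → $t6=15+2=17
cmp $t6, 17  (cmp 17,17)
bne again: not taken
halt.
Total executed instructions: 28.

28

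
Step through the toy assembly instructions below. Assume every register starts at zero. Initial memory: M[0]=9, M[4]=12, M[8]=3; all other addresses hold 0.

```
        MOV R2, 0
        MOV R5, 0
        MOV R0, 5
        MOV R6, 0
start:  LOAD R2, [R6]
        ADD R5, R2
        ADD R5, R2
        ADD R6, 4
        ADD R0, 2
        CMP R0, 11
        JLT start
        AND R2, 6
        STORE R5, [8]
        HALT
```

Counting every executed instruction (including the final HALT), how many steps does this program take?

28

after MOV R2, 0: R2=0
after MOV R5, 0: R5=0
after MOV R0, 5: R0=5
after MOV R6, 0: R6=0
after LOAD R2, [R6]: R2=M[0]=9
after ADD R5, R2: R5=0+9=9
after ADD R5, R2: R5=9+9=18
after ADD R6, 4: R6=0+4=4
after ADD R0, 2: R0=5+2=7
CMP R0, 11  (cmp 7,11)
JLT start: taken
after LOAD R2, [R6]: R2=M[4]=12
after ADD R5, R2: R5=18+12=30
after ADD R5, R2: R5=30+12=42
after ADD R6, 4: R6=4+4=8
after ADD R0, 2: R0=7+2=9
CMP R0, 11  (cmp 9,11)
JLT start: taken
after LOAD R2, [R6]: R2=M[8]=3
after ADD R5, R2: R5=42+3=45
after ADD R5, R2: R5=45+3=48
after ADD R6, 4: R6=8+4=12
after ADD R0, 2: R0=9+2=11
CMP R0, 11  (cmp 11,11)
JLT start: not taken
after AND R2, 6: R2=3&6=2
STORE R5, [8] → M[8]=48
halt.
Total executed instructions: 28.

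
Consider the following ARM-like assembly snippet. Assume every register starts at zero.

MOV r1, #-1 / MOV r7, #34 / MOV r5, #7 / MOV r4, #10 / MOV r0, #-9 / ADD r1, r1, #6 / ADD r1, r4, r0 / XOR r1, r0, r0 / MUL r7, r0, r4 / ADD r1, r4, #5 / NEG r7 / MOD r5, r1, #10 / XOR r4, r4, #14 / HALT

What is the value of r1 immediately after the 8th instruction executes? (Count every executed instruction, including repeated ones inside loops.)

0

MOV r1, #-1 → r1=-1
MOV r7, #34 → r7=34
MOV r5, #7 → r5=7
MOV r4, #10 → r4=10
MOV r0, #-9 → r0=-9
ADD r1, r1, #6 → r1=(-1)+6=5
ADD r1, r4, r0 → r1=10+(-9)=1
XOR r1, r0, r0 → r1=(-9)^(-9)=0
After step 8: r1 = 0.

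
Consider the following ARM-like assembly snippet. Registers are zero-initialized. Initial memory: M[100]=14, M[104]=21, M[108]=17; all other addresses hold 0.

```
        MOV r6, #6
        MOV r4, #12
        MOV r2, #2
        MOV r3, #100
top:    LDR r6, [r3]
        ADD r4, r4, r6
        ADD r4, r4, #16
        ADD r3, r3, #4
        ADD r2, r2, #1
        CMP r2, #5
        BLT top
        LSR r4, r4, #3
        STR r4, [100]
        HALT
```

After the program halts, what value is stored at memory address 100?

14

r6=6
r4=12
r2=2
r3=100
r6=M[100]=14
r4=12+14=26
r4=26+16=42
r3=100+4=104
r2=2+1=3
CMP r2, #5  (cmp 3,5)
BLT top: taken
r6=M[104]=21
r4=42+21=63
r4=63+16=79
r3=104+4=108
r2=3+1=4
CMP r2, #5  (cmp 4,5)
BLT top: taken
r6=M[108]=17
r4=79+17=96
r4=96+16=112
r3=108+4=112
r2=4+1=5
CMP r2, #5  (cmp 5,5)
BLT top: not taken
r4=112>>3=14
STR r4, [100] → M[100]=14
halt.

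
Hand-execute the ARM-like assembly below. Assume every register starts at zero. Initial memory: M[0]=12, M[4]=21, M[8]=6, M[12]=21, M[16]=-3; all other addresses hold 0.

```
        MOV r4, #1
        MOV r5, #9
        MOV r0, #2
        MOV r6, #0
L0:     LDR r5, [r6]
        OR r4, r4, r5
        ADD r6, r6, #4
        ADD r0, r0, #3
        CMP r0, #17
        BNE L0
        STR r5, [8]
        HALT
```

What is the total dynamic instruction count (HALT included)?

36

r4=1
r5=9
r0=2
r6=0
r5=M[0]=12
r4=1|12=13
r6=0+4=4
r0=2+3=5
CMP r0, #17  (cmp 5,17)
BNE L0: taken
r5=M[4]=21
r4=13|21=29
r6=4+4=8
r0=5+3=8
CMP r0, #17  (cmp 8,17)
BNE L0: taken
r5=M[8]=6
r4=29|6=31
r6=8+4=12
r0=8+3=11
CMP r0, #17  (cmp 11,17)
BNE L0: taken
r5=M[12]=21
r4=31|21=31
r6=12+4=16
r0=11+3=14
CMP r0, #17  (cmp 14,17)
BNE L0: taken
r5=M[16]=-3
r4=31|(-3)=-1
r6=16+4=20
r0=14+3=17
CMP r0, #17  (cmp 17,17)
BNE L0: not taken
STR r5, [8] → M[8]=-3
halt.
Total executed instructions: 36.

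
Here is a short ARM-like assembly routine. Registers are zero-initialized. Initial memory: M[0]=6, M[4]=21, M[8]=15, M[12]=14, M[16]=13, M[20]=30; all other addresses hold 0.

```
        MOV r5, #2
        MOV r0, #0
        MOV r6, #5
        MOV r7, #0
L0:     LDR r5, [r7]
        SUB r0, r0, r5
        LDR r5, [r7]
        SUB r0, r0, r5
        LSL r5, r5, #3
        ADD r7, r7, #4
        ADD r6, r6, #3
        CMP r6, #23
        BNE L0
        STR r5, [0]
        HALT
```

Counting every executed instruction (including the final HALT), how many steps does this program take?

60

MOV r5, #2 → r5=2
MOV r0, #0 → r0=0
MOV r6, #5 → r6=5
MOV r7, #0 → r7=0
LDR r5, [r7] → r5=M[0]=6
SUB r0, r0, r5 → r0=0-6=-6
LDR r5, [r7] → r5=M[0]=6
SUB r0, r0, r5 → r0=(-6)-6=-12
LSL r5, r5, #3 → r5=6<<3=48
ADD r7, r7, #4 → r7=0+4=4
ADD r6, r6, #3 → r6=5+3=8
CMP r6, #23  (cmp 8,23)
BNE L0: taken
LDR r5, [r7] → r5=M[4]=21
SUB r0, r0, r5 → r0=(-12)-21=-33
LDR r5, [r7] → r5=M[4]=21
SUB r0, r0, r5 → r0=(-33)-21=-54
LSL r5, r5, #3 → r5=21<<3=168
ADD r7, r7, #4 → r7=4+4=8
ADD r6, r6, #3 → r6=8+3=11
CMP r6, #23  (cmp 11,23)
BNE L0: taken
LDR r5, [r7] → r5=M[8]=15
SUB r0, r0, r5 → r0=(-54)-15=-69
LDR r5, [r7] → r5=M[8]=15
SUB r0, r0, r5 → r0=(-69)-15=-84
LSL r5, r5, #3 → r5=15<<3=120
ADD r7, r7, #4 → r7=8+4=12
ADD r6, r6, #3 → r6=11+3=14
CMP r6, #23  (cmp 14,23)
BNE L0: taken
LDR r5, [r7] → r5=M[12]=14
SUB r0, r0, r5 → r0=(-84)-14=-98
LDR r5, [r7] → r5=M[12]=14
SUB r0, r0, r5 → r0=(-98)-14=-112
LSL r5, r5, #3 → r5=14<<3=112
ADD r7, r7, #4 → r7=12+4=16
ADD r6, r6, #3 → r6=14+3=17
CMP r6, #23  (cmp 17,23)
BNE L0: taken
LDR r5, [r7] → r5=M[16]=13
SUB r0, r0, r5 → r0=(-112)-13=-125
LDR r5, [r7] → r5=M[16]=13
SUB r0, r0, r5 → r0=(-125)-13=-138
LSL r5, r5, #3 → r5=13<<3=104
ADD r7, r7, #4 → r7=16+4=20
ADD r6, r6, #3 → r6=17+3=20
CMP r6, #23  (cmp 20,23)
BNE L0: taken
LDR r5, [r7] → r5=M[20]=30
SUB r0, r0, r5 → r0=(-138)-30=-168
LDR r5, [r7] → r5=M[20]=30
SUB r0, r0, r5 → r0=(-168)-30=-198
LSL r5, r5, #3 → r5=30<<3=240
ADD r7, r7, #4 → r7=20+4=24
ADD r6, r6, #3 → r6=20+3=23
CMP r6, #23  (cmp 23,23)
BNE L0: not taken
STR r5, [0] → M[0]=240
halt.
Total executed instructions: 60.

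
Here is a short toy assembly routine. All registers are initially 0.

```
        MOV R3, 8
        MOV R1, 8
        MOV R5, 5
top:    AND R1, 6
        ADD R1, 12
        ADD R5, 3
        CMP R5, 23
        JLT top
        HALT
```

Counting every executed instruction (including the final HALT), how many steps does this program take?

MOV R3, 8 → R3=8
MOV R1, 8 → R1=8
MOV R5, 5 → R5=5
AND R1, 6 → R1=8&6=0
ADD R1, 12 → R1=0+12=12
ADD R5, 3 → R5=5+3=8
CMP R5, 23  (cmp 8,23)
JLT top: taken
AND R1, 6 → R1=12&6=4
ADD R1, 12 → R1=4+12=16
ADD R5, 3 → R5=8+3=11
CMP R5, 23  (cmp 11,23)
JLT top: taken
AND R1, 6 → R1=16&6=0
ADD R1, 12 → R1=0+12=12
ADD R5, 3 → R5=11+3=14
CMP R5, 23  (cmp 14,23)
JLT top: taken
AND R1, 6 → R1=12&6=4
ADD R1, 12 → R1=4+12=16
ADD R5, 3 → R5=14+3=17
CMP R5, 23  (cmp 17,23)
JLT top: taken
AND R1, 6 → R1=16&6=0
ADD R1, 12 → R1=0+12=12
ADD R5, 3 → R5=17+3=20
CMP R5, 23  (cmp 20,23)
JLT top: taken
AND R1, 6 → R1=12&6=4
ADD R1, 12 → R1=4+12=16
ADD R5, 3 → R5=20+3=23
CMP R5, 23  (cmp 23,23)
JLT top: not taken
halt.
Total executed instructions: 34.

34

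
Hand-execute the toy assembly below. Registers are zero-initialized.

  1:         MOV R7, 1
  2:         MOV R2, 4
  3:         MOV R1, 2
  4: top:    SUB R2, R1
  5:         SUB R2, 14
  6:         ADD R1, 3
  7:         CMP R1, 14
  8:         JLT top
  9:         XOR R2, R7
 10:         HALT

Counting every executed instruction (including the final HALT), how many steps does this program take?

MOV R7, 1 → R7=1
MOV R2, 4 → R2=4
MOV R1, 2 → R1=2
SUB R2, R1 → R2=4-2=2
SUB R2, 14 → R2=2-14=-12
ADD R1, 3 → R1=2+3=5
CMP R1, 14  (cmp 5,14)
JLT top: taken
SUB R2, R1 → R2=(-12)-5=-17
SUB R2, 14 → R2=(-17)-14=-31
ADD R1, 3 → R1=5+3=8
CMP R1, 14  (cmp 8,14)
JLT top: taken
SUB R2, R1 → R2=(-31)-8=-39
SUB R2, 14 → R2=(-39)-14=-53
ADD R1, 3 → R1=8+3=11
CMP R1, 14  (cmp 11,14)
JLT top: taken
SUB R2, R1 → R2=(-53)-11=-64
SUB R2, 14 → R2=(-64)-14=-78
ADD R1, 3 → R1=11+3=14
CMP R1, 14  (cmp 14,14)
JLT top: not taken
XOR R2, R7 → R2=(-78)^1=-77
halt.
Total executed instructions: 25.

25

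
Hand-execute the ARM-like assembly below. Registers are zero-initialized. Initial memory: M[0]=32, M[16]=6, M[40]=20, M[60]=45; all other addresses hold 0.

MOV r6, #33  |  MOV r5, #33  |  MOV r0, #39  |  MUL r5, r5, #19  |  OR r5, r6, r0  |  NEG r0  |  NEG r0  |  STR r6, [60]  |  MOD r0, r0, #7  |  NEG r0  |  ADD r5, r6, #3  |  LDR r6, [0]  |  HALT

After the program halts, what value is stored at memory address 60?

33

MOV r6, #33 → r6=33
MOV r5, #33 → r5=33
MOV r0, #39 → r0=39
MUL r5, r5, #19 → r5=33*19=627
OR r5, r6, r0 → r5=33|39=39
NEG r0 → r0=-(39)=-39
NEG r0 → r0=-(-39)=39
STR r6, [60] → M[60]=33
MOD r0, r0, #7 → r0=39%7=4
NEG r0 → r0=-(4)=-4
ADD r5, r6, #3 → r5=33+3=36
LDR r6, [0] → r6=M[0]=32
halt.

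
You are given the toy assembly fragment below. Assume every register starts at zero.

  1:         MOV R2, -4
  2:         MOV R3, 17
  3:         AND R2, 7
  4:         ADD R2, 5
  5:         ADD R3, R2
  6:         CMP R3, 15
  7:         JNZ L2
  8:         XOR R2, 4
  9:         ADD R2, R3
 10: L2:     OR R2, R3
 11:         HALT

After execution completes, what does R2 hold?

27

MOV R2, -4 → R2=-4
MOV R3, 17 → R3=17
AND R2, 7 → R2=(-4)&7=4
ADD R2, 5 → R2=4+5=9
ADD R3, R2 → R3=17+9=26
CMP R3, 15  (cmp 26,15)
JNZ L2: taken
OR R2, R3 → R2=9|26=27
halt.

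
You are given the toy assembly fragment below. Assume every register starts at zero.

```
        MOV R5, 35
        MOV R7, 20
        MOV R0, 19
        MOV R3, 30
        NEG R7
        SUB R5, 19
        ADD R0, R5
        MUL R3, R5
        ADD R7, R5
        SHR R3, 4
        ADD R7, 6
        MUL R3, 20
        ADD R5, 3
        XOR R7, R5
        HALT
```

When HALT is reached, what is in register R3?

600

after MOV R5, 35: R5=35
after MOV R7, 20: R7=20
after MOV R0, 19: R0=19
after MOV R3, 30: R3=30
after NEG R7: R7=-(20)=-20
after SUB R5, 19: R5=35-19=16
after ADD R0, R5: R0=19+16=35
after MUL R3, R5: R3=30*16=480
after ADD R7, R5: R7=(-20)+16=-4
after SHR R3, 4: R3=480>>4=30
after ADD R7, 6: R7=(-4)+6=2
after MUL R3, 20: R3=30*20=600
after ADD R5, 3: R5=16+3=19
after XOR R7, R5: R7=2^19=17
halt.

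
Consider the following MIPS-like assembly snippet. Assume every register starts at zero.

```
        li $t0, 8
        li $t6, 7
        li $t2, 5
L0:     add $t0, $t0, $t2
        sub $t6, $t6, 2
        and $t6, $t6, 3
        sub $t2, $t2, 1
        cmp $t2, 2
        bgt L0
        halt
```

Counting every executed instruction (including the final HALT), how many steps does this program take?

after li $t0, 8: $t0=8
after li $t6, 7: $t6=7
after li $t2, 5: $t2=5
after add $t0, $t0, $t2: $t0=8+5=13
after sub $t6, $t6, 2: $t6=7-2=5
after and $t6, $t6, 3: $t6=5&3=1
after sub $t2, $t2, 1: $t2=5-1=4
cmp $t2, 2  (cmp 4,2)
bgt L0: taken
after add $t0, $t0, $t2: $t0=13+4=17
after sub $t6, $t6, 2: $t6=1-2=-1
after and $t6, $t6, 3: $t6=(-1)&3=3
after sub $t2, $t2, 1: $t2=4-1=3
cmp $t2, 2  (cmp 3,2)
bgt L0: taken
after add $t0, $t0, $t2: $t0=17+3=20
after sub $t6, $t6, 2: $t6=3-2=1
after and $t6, $t6, 3: $t6=1&3=1
after sub $t2, $t2, 1: $t2=3-1=2
cmp $t2, 2  (cmp 2,2)
bgt L0: not taken
halt.
Total executed instructions: 22.

22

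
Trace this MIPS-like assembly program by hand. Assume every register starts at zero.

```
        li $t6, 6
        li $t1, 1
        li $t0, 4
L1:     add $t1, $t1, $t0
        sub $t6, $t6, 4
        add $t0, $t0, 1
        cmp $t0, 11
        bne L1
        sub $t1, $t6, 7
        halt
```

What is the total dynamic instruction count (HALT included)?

after li $t6, 6: $t6=6
after li $t1, 1: $t1=1
after li $t0, 4: $t0=4
after add $t1, $t1, $t0: $t1=1+4=5
after sub $t6, $t6, 4: $t6=6-4=2
after add $t0, $t0, 1: $t0=4+1=5
cmp $t0, 11  (cmp 5,11)
bne L1: taken
after add $t1, $t1, $t0: $t1=5+5=10
after sub $t6, $t6, 4: $t6=2-4=-2
after add $t0, $t0, 1: $t0=5+1=6
cmp $t0, 11  (cmp 6,11)
bne L1: taken
after add $t1, $t1, $t0: $t1=10+6=16
after sub $t6, $t6, 4: $t6=(-2)-4=-6
after add $t0, $t0, 1: $t0=6+1=7
cmp $t0, 11  (cmp 7,11)
bne L1: taken
after add $t1, $t1, $t0: $t1=16+7=23
after sub $t6, $t6, 4: $t6=(-6)-4=-10
after add $t0, $t0, 1: $t0=7+1=8
cmp $t0, 11  (cmp 8,11)
bne L1: taken
after add $t1, $t1, $t0: $t1=23+8=31
after sub $t6, $t6, 4: $t6=(-10)-4=-14
after add $t0, $t0, 1: $t0=8+1=9
cmp $t0, 11  (cmp 9,11)
bne L1: taken
after add $t1, $t1, $t0: $t1=31+9=40
after sub $t6, $t6, 4: $t6=(-14)-4=-18
after add $t0, $t0, 1: $t0=9+1=10
cmp $t0, 11  (cmp 10,11)
bne L1: taken
after add $t1, $t1, $t0: $t1=40+10=50
after sub $t6, $t6, 4: $t6=(-18)-4=-22
after add $t0, $t0, 1: $t0=10+1=11
cmp $t0, 11  (cmp 11,11)
bne L1: not taken
after sub $t1, $t6, 7: $t1=(-22)-7=-29
halt.
Total executed instructions: 40.

40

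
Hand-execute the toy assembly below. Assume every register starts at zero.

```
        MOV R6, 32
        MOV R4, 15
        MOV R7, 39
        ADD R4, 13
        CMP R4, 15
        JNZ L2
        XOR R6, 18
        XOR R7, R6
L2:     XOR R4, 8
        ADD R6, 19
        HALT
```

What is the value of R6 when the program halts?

after MOV R6, 32: R6=32
after MOV R4, 15: R4=15
after MOV R7, 39: R7=39
after ADD R4, 13: R4=15+13=28
CMP R4, 15  (cmp 28,15)
JNZ L2: taken
after XOR R4, 8: R4=28^8=20
after ADD R6, 19: R6=32+19=51
halt.

51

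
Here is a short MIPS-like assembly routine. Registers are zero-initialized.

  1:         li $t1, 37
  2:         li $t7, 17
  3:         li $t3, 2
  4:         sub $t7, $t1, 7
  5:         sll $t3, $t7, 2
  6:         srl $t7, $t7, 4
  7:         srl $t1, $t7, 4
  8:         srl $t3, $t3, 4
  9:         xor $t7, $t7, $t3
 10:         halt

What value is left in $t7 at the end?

$t1=37
$t7=17
$t3=2
$t7=37-7=30
$t3=30<<2=120
$t7=30>>4=1
$t1=1>>4=0
$t3=120>>4=7
$t7=1^7=6
halt.

6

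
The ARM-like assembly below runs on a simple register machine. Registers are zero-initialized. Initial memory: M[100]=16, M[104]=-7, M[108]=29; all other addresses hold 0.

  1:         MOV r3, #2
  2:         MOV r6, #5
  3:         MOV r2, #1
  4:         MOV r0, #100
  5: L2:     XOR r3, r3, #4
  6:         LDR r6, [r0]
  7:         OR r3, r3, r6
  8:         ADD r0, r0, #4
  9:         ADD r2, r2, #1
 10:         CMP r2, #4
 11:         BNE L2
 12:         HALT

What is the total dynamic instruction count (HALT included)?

after MOV r3, #2: r3=2
after MOV r6, #5: r6=5
after MOV r2, #1: r2=1
after MOV r0, #100: r0=100
after XOR r3, r3, #4: r3=2^4=6
after LDR r6, [r0]: r6=M[100]=16
after OR r3, r3, r6: r3=6|16=22
after ADD r0, r0, #4: r0=100+4=104
after ADD r2, r2, #1: r2=1+1=2
CMP r2, #4  (cmp 2,4)
BNE L2: taken
after XOR r3, r3, #4: r3=22^4=18
after LDR r6, [r0]: r6=M[104]=-7
after OR r3, r3, r6: r3=18|(-7)=-5
after ADD r0, r0, #4: r0=104+4=108
after ADD r2, r2, #1: r2=2+1=3
CMP r2, #4  (cmp 3,4)
BNE L2: taken
after XOR r3, r3, #4: r3=(-5)^4=-1
after LDR r6, [r0]: r6=M[108]=29
after OR r3, r3, r6: r3=(-1)|29=-1
after ADD r0, r0, #4: r0=108+4=112
after ADD r2, r2, #1: r2=3+1=4
CMP r2, #4  (cmp 4,4)
BNE L2: not taken
halt.
Total executed instructions: 26.

26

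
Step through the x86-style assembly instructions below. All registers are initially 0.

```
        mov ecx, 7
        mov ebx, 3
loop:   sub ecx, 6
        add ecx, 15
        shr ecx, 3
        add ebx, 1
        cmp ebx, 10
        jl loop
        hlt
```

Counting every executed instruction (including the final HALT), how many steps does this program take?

after mov ecx, 7: ecx=7
after mov ebx, 3: ebx=3
after sub ecx, 6: ecx=7-6=1
after add ecx, 15: ecx=1+15=16
after shr ecx, 3: ecx=16>>3=2
after add ebx, 1: ebx=3+1=4
cmp ebx, 10  (cmp 4,10)
jl loop: taken
after sub ecx, 6: ecx=2-6=-4
after add ecx, 15: ecx=(-4)+15=11
after shr ecx, 3: ecx=11>>3=1
after add ebx, 1: ebx=4+1=5
cmp ebx, 10  (cmp 5,10)
jl loop: taken
after sub ecx, 6: ecx=1-6=-5
after add ecx, 15: ecx=(-5)+15=10
after shr ecx, 3: ecx=10>>3=1
after add ebx, 1: ebx=5+1=6
cmp ebx, 10  (cmp 6,10)
jl loop: taken
after sub ecx, 6: ecx=1-6=-5
after add ecx, 15: ecx=(-5)+15=10
after shr ecx, 3: ecx=10>>3=1
after add ebx, 1: ebx=6+1=7
cmp ebx, 10  (cmp 7,10)
jl loop: taken
after sub ecx, 6: ecx=1-6=-5
after add ecx, 15: ecx=(-5)+15=10
after shr ecx, 3: ecx=10>>3=1
after add ebx, 1: ebx=7+1=8
cmp ebx, 10  (cmp 8,10)
jl loop: taken
after sub ecx, 6: ecx=1-6=-5
after add ecx, 15: ecx=(-5)+15=10
after shr ecx, 3: ecx=10>>3=1
after add ebx, 1: ebx=8+1=9
cmp ebx, 10  (cmp 9,10)
jl loop: taken
after sub ecx, 6: ecx=1-6=-5
after add ecx, 15: ecx=(-5)+15=10
after shr ecx, 3: ecx=10>>3=1
after add ebx, 1: ebx=9+1=10
cmp ebx, 10  (cmp 10,10)
jl loop: not taken
halt.
Total executed instructions: 45.

45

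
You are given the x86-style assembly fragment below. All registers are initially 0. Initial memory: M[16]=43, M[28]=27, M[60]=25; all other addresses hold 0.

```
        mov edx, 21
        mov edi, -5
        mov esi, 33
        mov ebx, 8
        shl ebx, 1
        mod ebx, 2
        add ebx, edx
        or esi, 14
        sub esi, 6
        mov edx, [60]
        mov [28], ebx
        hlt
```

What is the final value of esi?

41

after mov edx, 21: edx=21
after mov edi, -5: edi=-5
after mov esi, 33: esi=33
after mov ebx, 8: ebx=8
after shl ebx, 1: ebx=8<<1=16
after mod ebx, 2: ebx=16%2=0
after add ebx, edx: ebx=0+21=21
after or esi, 14: esi=33|14=47
after sub esi, 6: esi=47-6=41
after mov edx, [60]: edx=M[60]=25
mov [28], ebx → M[28]=21
halt.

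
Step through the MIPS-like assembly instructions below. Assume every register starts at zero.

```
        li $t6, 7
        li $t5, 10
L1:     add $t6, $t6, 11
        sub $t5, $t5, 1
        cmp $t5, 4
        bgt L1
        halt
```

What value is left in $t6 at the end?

li $t6, 7 → $t6=7
li $t5, 10 → $t5=10
add $t6, $t6, 11 → $t6=7+11=18
sub $t5, $t5, 1 → $t5=10-1=9
cmp $t5, 4  (cmp 9,4)
bgt L1: taken
add $t6, $t6, 11 → $t6=18+11=29
sub $t5, $t5, 1 → $t5=9-1=8
cmp $t5, 4  (cmp 8,4)
bgt L1: taken
add $t6, $t6, 11 → $t6=29+11=40
sub $t5, $t5, 1 → $t5=8-1=7
cmp $t5, 4  (cmp 7,4)
bgt L1: taken
add $t6, $t6, 11 → $t6=40+11=51
sub $t5, $t5, 1 → $t5=7-1=6
cmp $t5, 4  (cmp 6,4)
bgt L1: taken
add $t6, $t6, 11 → $t6=51+11=62
sub $t5, $t5, 1 → $t5=6-1=5
cmp $t5, 4  (cmp 5,4)
bgt L1: taken
add $t6, $t6, 11 → $t6=62+11=73
sub $t5, $t5, 1 → $t5=5-1=4
cmp $t5, 4  (cmp 4,4)
bgt L1: not taken
halt.

73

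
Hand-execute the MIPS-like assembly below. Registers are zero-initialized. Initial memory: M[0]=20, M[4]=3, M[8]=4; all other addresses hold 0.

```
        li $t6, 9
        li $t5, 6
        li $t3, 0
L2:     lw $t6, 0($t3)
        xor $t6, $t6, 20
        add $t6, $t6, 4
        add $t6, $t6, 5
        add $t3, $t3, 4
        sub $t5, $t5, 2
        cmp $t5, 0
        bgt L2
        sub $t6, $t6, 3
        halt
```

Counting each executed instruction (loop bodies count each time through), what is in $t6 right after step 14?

$t6=9
$t5=6
$t3=0
$t6=M[0]=20
$t6=20^20=0
$t6=0+4=4
$t6=4+5=9
$t3=0+4=4
$t5=6-2=4
cmp $t5, 0  (cmp 4,0)
bgt L2: taken
$t6=M[4]=3
$t6=3^20=23
$t6=23+4=27
After step 14: $t6 = 27.

27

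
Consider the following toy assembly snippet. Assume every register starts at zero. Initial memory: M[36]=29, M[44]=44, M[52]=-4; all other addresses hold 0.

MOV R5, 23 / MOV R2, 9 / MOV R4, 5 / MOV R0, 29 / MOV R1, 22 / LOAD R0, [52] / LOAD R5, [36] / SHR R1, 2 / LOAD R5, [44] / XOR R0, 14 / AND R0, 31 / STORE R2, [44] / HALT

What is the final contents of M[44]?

9

after MOV R5, 23: R5=23
after MOV R2, 9: R2=9
after MOV R4, 5: R4=5
after MOV R0, 29: R0=29
after MOV R1, 22: R1=22
after LOAD R0, [52]: R0=M[52]=-4
after LOAD R5, [36]: R5=M[36]=29
after SHR R1, 2: R1=22>>2=5
after LOAD R5, [44]: R5=M[44]=44
after XOR R0, 14: R0=(-4)^14=-14
after AND R0, 31: R0=(-14)&31=18
STORE R2, [44] → M[44]=9
halt.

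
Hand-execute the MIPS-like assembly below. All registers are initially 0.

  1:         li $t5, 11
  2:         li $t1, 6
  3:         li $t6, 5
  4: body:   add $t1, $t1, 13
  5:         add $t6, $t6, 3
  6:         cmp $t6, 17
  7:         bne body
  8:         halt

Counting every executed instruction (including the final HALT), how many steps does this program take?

after li $t5, 11: $t5=11
after li $t1, 6: $t1=6
after li $t6, 5: $t6=5
after add $t1, $t1, 13: $t1=6+13=19
after add $t6, $t6, 3: $t6=5+3=8
cmp $t6, 17  (cmp 8,17)
bne body: taken
after add $t1, $t1, 13: $t1=19+13=32
after add $t6, $t6, 3: $t6=8+3=11
cmp $t6, 17  (cmp 11,17)
bne body: taken
after add $t1, $t1, 13: $t1=32+13=45
after add $t6, $t6, 3: $t6=11+3=14
cmp $t6, 17  (cmp 14,17)
bne body: taken
after add $t1, $t1, 13: $t1=45+13=58
after add $t6, $t6, 3: $t6=14+3=17
cmp $t6, 17  (cmp 17,17)
bne body: not taken
halt.
Total executed instructions: 20.

20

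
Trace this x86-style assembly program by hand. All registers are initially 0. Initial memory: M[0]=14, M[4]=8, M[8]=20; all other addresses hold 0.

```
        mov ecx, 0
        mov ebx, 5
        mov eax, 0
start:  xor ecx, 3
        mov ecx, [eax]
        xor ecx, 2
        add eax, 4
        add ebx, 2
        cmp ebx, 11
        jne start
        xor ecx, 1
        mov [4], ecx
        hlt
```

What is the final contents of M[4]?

after mov ecx, 0: ecx=0
after mov ebx, 5: ebx=5
after mov eax, 0: eax=0
after xor ecx, 3: ecx=0^3=3
after mov ecx, [eax]: ecx=M[0]=14
after xor ecx, 2: ecx=14^2=12
after add eax, 4: eax=0+4=4
after add ebx, 2: ebx=5+2=7
cmp ebx, 11  (cmp 7,11)
jne start: taken
after xor ecx, 3: ecx=12^3=15
after mov ecx, [eax]: ecx=M[4]=8
after xor ecx, 2: ecx=8^2=10
after add eax, 4: eax=4+4=8
after add ebx, 2: ebx=7+2=9
cmp ebx, 11  (cmp 9,11)
jne start: taken
after xor ecx, 3: ecx=10^3=9
after mov ecx, [eax]: ecx=M[8]=20
after xor ecx, 2: ecx=20^2=22
after add eax, 4: eax=8+4=12
after add ebx, 2: ebx=9+2=11
cmp ebx, 11  (cmp 11,11)
jne start: not taken
after xor ecx, 1: ecx=22^1=23
mov [4], ecx → M[4]=23
halt.

23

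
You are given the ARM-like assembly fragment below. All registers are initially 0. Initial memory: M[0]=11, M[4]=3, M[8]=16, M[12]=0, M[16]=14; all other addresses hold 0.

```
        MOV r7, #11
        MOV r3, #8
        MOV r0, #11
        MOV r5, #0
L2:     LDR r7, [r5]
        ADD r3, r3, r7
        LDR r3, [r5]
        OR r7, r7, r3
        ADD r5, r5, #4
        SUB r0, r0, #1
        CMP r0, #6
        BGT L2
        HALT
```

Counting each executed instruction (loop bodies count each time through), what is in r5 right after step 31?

r7=11
r3=8
r0=11
r5=0
r7=M[0]=11
r3=8+11=19
r3=M[0]=11
r7=11|11=11
r5=0+4=4
r0=11-1=10
CMP r0, #6  (cmp 10,6)
BGT L2: taken
r7=M[4]=3
r3=11+3=14
r3=M[4]=3
r7=3|3=3
r5=4+4=8
r0=10-1=9
CMP r0, #6  (cmp 9,6)
BGT L2: taken
r7=M[8]=16
r3=3+16=19
r3=M[8]=16
r7=16|16=16
r5=8+4=12
r0=9-1=8
CMP r0, #6  (cmp 8,6)
BGT L2: taken
r7=M[12]=0
r3=16+0=16
r3=M[12]=0
After step 31: r5 = 12.

12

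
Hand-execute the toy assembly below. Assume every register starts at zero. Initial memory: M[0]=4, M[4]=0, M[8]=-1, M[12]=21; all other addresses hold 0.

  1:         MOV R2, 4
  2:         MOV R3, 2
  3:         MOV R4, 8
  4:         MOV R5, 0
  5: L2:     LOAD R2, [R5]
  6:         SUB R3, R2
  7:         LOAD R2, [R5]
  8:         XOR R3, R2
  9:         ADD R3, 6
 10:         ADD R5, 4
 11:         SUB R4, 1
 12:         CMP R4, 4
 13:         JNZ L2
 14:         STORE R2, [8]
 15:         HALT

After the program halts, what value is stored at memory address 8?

21

MOV R2, 4 → R2=4
MOV R3, 2 → R3=2
MOV R4, 8 → R4=8
MOV R5, 0 → R5=0
LOAD R2, [R5] → R2=M[0]=4
SUB R3, R2 → R3=2-4=-2
LOAD R2, [R5] → R2=M[0]=4
XOR R3, R2 → R3=(-2)^4=-6
ADD R3, 6 → R3=(-6)+6=0
ADD R5, 4 → R5=0+4=4
SUB R4, 1 → R4=8-1=7
CMP R4, 4  (cmp 7,4)
JNZ L2: taken
LOAD R2, [R5] → R2=M[4]=0
SUB R3, R2 → R3=0-0=0
LOAD R2, [R5] → R2=M[4]=0
XOR R3, R2 → R3=0^0=0
ADD R3, 6 → R3=0+6=6
ADD R5, 4 → R5=4+4=8
SUB R4, 1 → R4=7-1=6
CMP R4, 4  (cmp 6,4)
JNZ L2: taken
LOAD R2, [R5] → R2=M[8]=-1
SUB R3, R2 → R3=6-(-1)=7
LOAD R2, [R5] → R2=M[8]=-1
XOR R3, R2 → R3=7^(-1)=-8
ADD R3, 6 → R3=(-8)+6=-2
ADD R5, 4 → R5=8+4=12
SUB R4, 1 → R4=6-1=5
CMP R4, 4  (cmp 5,4)
JNZ L2: taken
LOAD R2, [R5] → R2=M[12]=21
SUB R3, R2 → R3=(-2)-21=-23
LOAD R2, [R5] → R2=M[12]=21
XOR R3, R2 → R3=(-23)^21=-4
ADD R3, 6 → R3=(-4)+6=2
ADD R5, 4 → R5=12+4=16
SUB R4, 1 → R4=5-1=4
CMP R4, 4  (cmp 4,4)
JNZ L2: not taken
STORE R2, [8] → M[8]=21
halt.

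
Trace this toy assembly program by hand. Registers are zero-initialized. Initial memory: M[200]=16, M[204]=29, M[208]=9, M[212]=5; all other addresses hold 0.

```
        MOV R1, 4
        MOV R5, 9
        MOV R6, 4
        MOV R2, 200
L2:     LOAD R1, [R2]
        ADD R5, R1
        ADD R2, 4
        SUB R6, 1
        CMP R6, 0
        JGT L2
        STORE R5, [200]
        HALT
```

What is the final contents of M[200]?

68

R1=4
R5=9
R6=4
R2=200
R1=M[200]=16
R5=9+16=25
R2=200+4=204
R6=4-1=3
CMP R6, 0  (cmp 3,0)
JGT L2: taken
R1=M[204]=29
R5=25+29=54
R2=204+4=208
R6=3-1=2
CMP R6, 0  (cmp 2,0)
JGT L2: taken
R1=M[208]=9
R5=54+9=63
R2=208+4=212
R6=2-1=1
CMP R6, 0  (cmp 1,0)
JGT L2: taken
R1=M[212]=5
R5=63+5=68
R2=212+4=216
R6=1-1=0
CMP R6, 0  (cmp 0,0)
JGT L2: not taken
STORE R5, [200] → M[200]=68
halt.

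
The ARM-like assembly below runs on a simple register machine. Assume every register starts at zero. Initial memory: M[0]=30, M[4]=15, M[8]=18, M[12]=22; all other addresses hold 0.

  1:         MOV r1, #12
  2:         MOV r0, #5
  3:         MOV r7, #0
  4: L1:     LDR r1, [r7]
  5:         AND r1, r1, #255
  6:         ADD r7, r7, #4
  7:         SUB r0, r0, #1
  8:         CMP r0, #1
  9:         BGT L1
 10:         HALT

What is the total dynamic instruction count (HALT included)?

after MOV r1, #12: r1=12
after MOV r0, #5: r0=5
after MOV r7, #0: r7=0
after LDR r1, [r7]: r1=M[0]=30
after AND r1, r1, #255: r1=30&255=30
after ADD r7, r7, #4: r7=0+4=4
after SUB r0, r0, #1: r0=5-1=4
CMP r0, #1  (cmp 4,1)
BGT L1: taken
after LDR r1, [r7]: r1=M[4]=15
after AND r1, r1, #255: r1=15&255=15
after ADD r7, r7, #4: r7=4+4=8
after SUB r0, r0, #1: r0=4-1=3
CMP r0, #1  (cmp 3,1)
BGT L1: taken
after LDR r1, [r7]: r1=M[8]=18
after AND r1, r1, #255: r1=18&255=18
after ADD r7, r7, #4: r7=8+4=12
after SUB r0, r0, #1: r0=3-1=2
CMP r0, #1  (cmp 2,1)
BGT L1: taken
after LDR r1, [r7]: r1=M[12]=22
after AND r1, r1, #255: r1=22&255=22
after ADD r7, r7, #4: r7=12+4=16
after SUB r0, r0, #1: r0=2-1=1
CMP r0, #1  (cmp 1,1)
BGT L1: not taken
halt.
Total executed instructions: 28.

28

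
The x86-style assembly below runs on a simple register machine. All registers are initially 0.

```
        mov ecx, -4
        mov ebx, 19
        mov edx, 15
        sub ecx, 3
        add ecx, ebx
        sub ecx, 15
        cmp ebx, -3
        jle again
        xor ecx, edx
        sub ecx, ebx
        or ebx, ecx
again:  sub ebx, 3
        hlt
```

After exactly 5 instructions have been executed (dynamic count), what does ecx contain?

ecx=-4
ebx=19
edx=15
ecx=(-4)-3=-7
ecx=(-7)+19=12
After step 5: ecx = 12.

12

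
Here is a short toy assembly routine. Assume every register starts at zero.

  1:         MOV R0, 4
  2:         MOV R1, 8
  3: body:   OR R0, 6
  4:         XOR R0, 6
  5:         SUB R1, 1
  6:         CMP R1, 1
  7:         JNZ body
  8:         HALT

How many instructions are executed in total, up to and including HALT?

38

R0=4
R1=8
R0=4|6=6
R0=6^6=0
R1=8-1=7
CMP R1, 1  (cmp 7,1)
JNZ body: taken
R0=0|6=6
R0=6^6=0
R1=7-1=6
CMP R1, 1  (cmp 6,1)
JNZ body: taken
R0=0|6=6
R0=6^6=0
R1=6-1=5
CMP R1, 1  (cmp 5,1)
JNZ body: taken
R0=0|6=6
R0=6^6=0
R1=5-1=4
CMP R1, 1  (cmp 4,1)
JNZ body: taken
R0=0|6=6
R0=6^6=0
R1=4-1=3
CMP R1, 1  (cmp 3,1)
JNZ body: taken
R0=0|6=6
R0=6^6=0
R1=3-1=2
CMP R1, 1  (cmp 2,1)
JNZ body: taken
R0=0|6=6
R0=6^6=0
R1=2-1=1
CMP R1, 1  (cmp 1,1)
JNZ body: not taken
halt.
Total executed instructions: 38.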